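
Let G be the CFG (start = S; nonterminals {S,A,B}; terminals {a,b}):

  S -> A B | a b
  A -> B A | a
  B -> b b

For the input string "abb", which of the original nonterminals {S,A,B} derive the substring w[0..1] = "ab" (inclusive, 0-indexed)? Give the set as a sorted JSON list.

CNF form of G:
  S -> A B | T1 T0
  A -> B A | a
  B -> T0 T0
  T0 -> b
  T1 -> a

CYK table (by increasing span) — only the sub-triangle for w[0..1]:
  T[0,0] 'a' = {A,T1}  orig:{A}
  T[1,1] 'b' = {T0}  orig:{}
  T[0,1] 'ab' = {S}

Original NTs in T[0,1] deriving "ab": ["S"]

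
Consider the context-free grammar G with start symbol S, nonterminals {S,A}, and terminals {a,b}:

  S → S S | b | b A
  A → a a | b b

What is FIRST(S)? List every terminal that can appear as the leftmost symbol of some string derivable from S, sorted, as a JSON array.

Compute FIRST by fixpoint:
[1]
  A via A→a a: +{a}
  A via A→b b: +{b}
  S via S→b: +{b}
  FIRST(S)={b}  FIRST(A)={a,b}
[2] (stable)
  FIRST(S)={b}  FIRST(A)={a,b}

FIRST(S) = ["b"]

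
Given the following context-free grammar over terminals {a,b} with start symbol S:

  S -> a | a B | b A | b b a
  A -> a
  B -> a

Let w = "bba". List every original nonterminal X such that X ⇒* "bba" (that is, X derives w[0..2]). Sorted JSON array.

CNF form of G:
  S -> T0 B | T1 A | T1 X2 | a
  A -> a
  B -> a
  T0 -> a
  T1 -> b
  X2 -> T1 T0

CYK fill (cells [i..j] with 0 ≤ i ≤ j ≤ 2 only):
  T[0,0] 'b' = {T1}  orig:{}
  T[1,1] 'b' = {T1}  orig:{}
  T[2,2] 'a' = {A,B,S,T0}  orig:{A,B,S}
  T[0,1] 'bb' = ∅
  T[1,2] 'ba' = {S,X2}  orig:{S}
  T[0,2] 'bba' = {S}

Original NTs in T[0,2] deriving "bba": ["S"]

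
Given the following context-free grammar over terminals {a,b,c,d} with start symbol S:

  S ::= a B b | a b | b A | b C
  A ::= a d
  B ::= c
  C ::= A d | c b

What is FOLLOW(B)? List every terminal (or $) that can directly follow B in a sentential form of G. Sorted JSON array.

FIRST iteration:
iter 1:
  A via A→a d: +{a}
  B via B→c: +{c}
  C via C→A d: +{a}
  C via C→c b: +{c}
  S via S→a B b: +{a}
  S via S→b A: +{b}
  S: {a,b}  A: {a}  B: {c}  C: {a,c}
iter 2: (stable)
  S: {a,b}  A: {a}  B: {c}  C: {a,c}

FOLLOW iteration:
initialize: $ ∈ FOLLOW(S)
pass 1:
  C→A d: FOLLOW(A) ⊇ FIRST(d) = {d}; new: +{d}
  S→a B b: FOLLOW(B) ⊇ FIRST(b) = {b}; new: +{b}
  S→b A: FOLLOW(A) ⊇ FOLLOW(S) ⊇ {$}; new: +{$}
  S→b C: FOLLOW(C) ⊇ FOLLOW(S) ⊇ {$}; new: +{$}
  S: {$}  A: {$,d}  B: {b}  C: {$}
pass 2: (stable)
  S: {$}  A: {$,d}  B: {b}  C: {$}

FOLLOW(B) = ["b"]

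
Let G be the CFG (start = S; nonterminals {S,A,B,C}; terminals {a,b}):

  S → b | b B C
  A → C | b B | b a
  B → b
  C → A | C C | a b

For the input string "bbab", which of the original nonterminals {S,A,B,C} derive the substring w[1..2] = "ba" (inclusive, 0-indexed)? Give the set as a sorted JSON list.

CNF form of G:
  S -> T1 X2 | b
  A -> C C | T0 T1 | T1 B | T1 T0
  B -> b
  C -> C C | T0 T1 | T1 B | T1 T0
  T0 -> a
  T1 -> b
  X2 -> B C

CYK fill — only the sub-triangle for w[1..2]:
  T[1,1] 'b' = {B,S,T1}  orig:{B,S}
  T[2,2] 'a' = {T0}  orig:{}
  T[1,2] 'ba' = {A,C}

Original NTs in T[1,2] deriving "ba": ["A", "C"]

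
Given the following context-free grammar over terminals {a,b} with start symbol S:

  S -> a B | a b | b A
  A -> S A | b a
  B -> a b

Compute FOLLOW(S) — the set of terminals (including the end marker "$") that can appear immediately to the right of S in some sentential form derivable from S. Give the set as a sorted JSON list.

Compute FIRST by fixpoint:
pass 1:
  A via A→b a: +{b}
  B via B→a b: +{a}
  S via S→a B: +{a}
  S via S→b A: +{b}
  FIRST[S]={a,b}  FIRST[A]={b}  FIRST[B]={a}
pass 2:
  A via A→S A: +{a}
  FIRST[S]={a,b}  FIRST[A]={a,b}  FIRST[B]={a}
pass 3: (stable)
  FIRST[S]={a,b}  FIRST[A]={a,b}  FIRST[B]={a}

FOLLOW iteration:
initialize: $ ∈ FOLLOW(S)
iter 1:
  A→S A: FOLLOW(S) ⊇ FIRST(A) = {a,b}; new: +{a,b}
  S→a B: FOLLOW(B) ⊇ FOLLOW(S) ⊇ {$,a,b}; new: +{$,a,b}
  S→b A: FOLLOW(A) ⊇ FOLLOW(S) ⊇ {$,a,b}; new: +{$,a,b}
  FOLLOW[S]={$,a,b}  FOLLOW[A]={$,a,b}  FOLLOW[B]={$,a,b}
iter 2: (no change)
  FOLLOW[S]={$,a,b}  FOLLOW[A]={$,a,b}  FOLLOW[B]={$,a,b}

FOLLOW(S) = ["$", "a", "b"]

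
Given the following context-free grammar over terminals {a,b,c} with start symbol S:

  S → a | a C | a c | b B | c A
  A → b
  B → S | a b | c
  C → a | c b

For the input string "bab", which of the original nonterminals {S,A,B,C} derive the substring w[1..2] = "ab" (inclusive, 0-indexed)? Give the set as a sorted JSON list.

CNF form of G:
  S -> T0 C | T0 T2 | T1 B | T2 A | a
  A -> b
  B -> T0 C | T0 T1 | T0 T2 | T1 B | T2 A | a | c
  C -> T2 T1 | a
  T0 -> a
  T1 -> b
  T2 -> c

CYK table (by increasing span) (cells [i..j] with 1 ≤ i ≤ j ≤ 2 only):
  T[1,1] 'a' = {B,C,S,T0}  orig:{B,C,S}
  T[2,2] 'b' = {A,T1}  orig:{A}
  T[1,2] 'ab' = {B}

Original NTs in T[1,2] deriving "ab": ["B"]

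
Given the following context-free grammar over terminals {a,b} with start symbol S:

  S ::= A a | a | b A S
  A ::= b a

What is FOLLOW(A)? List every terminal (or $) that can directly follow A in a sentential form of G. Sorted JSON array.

FIRST iteration:
pass 1:
  A via A→b a: +{b}
  S via S→A a: +{b}
  S via S→a: +{a}
  FIRST(S)={a,b}  FIRST(A)={b}
pass 2: (no change)
  FIRST(S)={a,b}  FIRST(A)={b}

FOLLOW sets:
seed FOLLOW(S) with $
round 1:
  S→A a: FOLLOW(A) ⊇ FIRST(a) = {a}; new: +{a}
  S→b A S: FOLLOW(A) ⊇ FIRST(S) = {a,b}; new: +{b}
  FOLLOW[S]={$}  FOLLOW[A]={a,b}
round 2: done
  FOLLOW[S]={$}  FOLLOW[A]={a,b}

FOLLOW(A) = ["a", "b"]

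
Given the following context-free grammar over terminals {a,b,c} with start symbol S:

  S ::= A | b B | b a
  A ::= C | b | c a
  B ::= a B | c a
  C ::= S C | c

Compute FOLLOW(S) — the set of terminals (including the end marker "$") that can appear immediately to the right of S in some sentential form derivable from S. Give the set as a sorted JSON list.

Compute FIRST by fixpoint:
round 1:
  A via A→b: +{b}
  A via A→c a: +{c}
  B via B→a B: +{a}
  B via B→c a: +{c}
  C via C→c: +{c}
  S via S→A: +{b,c}
  S: {b,c}  A: {b,c}  B: {a,c}  C: {c}
round 2:
  C via C→S C: +{b}
  S: {b,c}  A: {b,c}  B: {a,c}  C: {b,c}
round 3: done
  S: {b,c}  A: {b,c}  B: {a,c}  C: {b,c}

FOLLOW iteration:
initialize: $ ∈ FOLLOW(S)
round 1:
  C→S C: FOLLOW(S) ⊇ FIRST(C) = {b,c}; new: +{b,c}
  S→A: FOLLOW(A) ⊇ FOLLOW(S) ⊇ {$,b,c}; new: +{$,b,c}
  S→b B: FOLLOW(B) ⊇ FOLLOW(S) ⊇ {$,b,c}; new: +{$,b,c}
  FOLLOW(S)={$,b,c}  FOLLOW(A)={$,b,c}  FOLLOW(B)={$,b,c}  FOLLOW(C)={}
round 2:
  A→C: FOLLOW(C) ⊇ FOLLOW(A) ⊇ {$,b,c}; new: +{$,b,c}
  FOLLOW(S)={$,b,c}  FOLLOW(A)={$,b,c}  FOLLOW(B)={$,b,c}  FOLLOW(C)={$,b,c}
round 3: — fixpoint
  FOLLOW(S)={$,b,c}  FOLLOW(A)={$,b,c}  FOLLOW(B)={$,b,c}  FOLLOW(C)={$,b,c}

FOLLOW(S) = ["$", "b", "c"]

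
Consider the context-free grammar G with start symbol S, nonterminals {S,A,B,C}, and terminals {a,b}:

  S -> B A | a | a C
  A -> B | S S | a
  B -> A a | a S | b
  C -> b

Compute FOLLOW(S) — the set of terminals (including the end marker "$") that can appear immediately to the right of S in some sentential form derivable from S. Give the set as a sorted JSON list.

FIRST sets, iterate to fixpoint:
iter 1:
  A via A→a: +{a}
  B via B→A a: +{a}
  B via B→b: +{b}
  C via C→b: +{b}
  S via S→B A: +{a,b}
  S: {a,b}  A: {a}  B: {a,b}  C: {b}
iter 2:
  A via A→B: +{b}
  S: {a,b}  A: {a,b}  B: {a,b}  C: {b}
iter 3: done
  S: {a,b}  A: {a,b}  B: {a,b}  C: {b}

Compute FOLLOW by fixpoint:
initialize: $ ∈ FOLLOW(S)
iter 1:
  A→S S: FOLLOW(S) ⊇ FIRST(S) = {a,b}; new: +{a,b}
  B→A a: FOLLOW(A) ⊇ FIRST(a) = {a}; new: +{a}
  S→B A: FOLLOW(B) ⊇ FIRST(A) = {a,b}; new: +{a,b}
  S→B A: FOLLOW(A) ⊇ FOLLOW(S) ⊇ {$,a,b}; new: +{$,b}
  S→a C: FOLLOW(C) ⊇ FOLLOW(S) ⊇ {$,a,b}; new: +{$,a,b}
  FOLLOW(S)={$,a,b}  FOLLOW(A)={$,a,b}  FOLLOW(B)={a,b}  FOLLOW(C)={$,a,b}
iter 2:
  A→B: FOLLOW(B) ⊇ FOLLOW(A) ⊇ {$,a,b}; new: +{$}
  FOLLOW(S)={$,a,b}  FOLLOW(A)={$,a,b}  FOLLOW(B)={$,a,b}  FOLLOW(C)={$,a,b}
iter 3: (stable)
  FOLLOW(S)={$,a,b}  FOLLOW(A)={$,a,b}  FOLLOW(B)={$,a,b}  FOLLOW(C)={$,a,b}

FOLLOW(S) = ["$", "a", "b"]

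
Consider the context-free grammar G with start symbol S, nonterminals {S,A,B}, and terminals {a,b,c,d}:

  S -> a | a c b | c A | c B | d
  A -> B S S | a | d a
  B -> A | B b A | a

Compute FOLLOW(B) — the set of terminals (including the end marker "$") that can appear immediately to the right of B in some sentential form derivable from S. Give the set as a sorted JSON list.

FIRST iteration:
pass 1:
  A via A→a: +{a}
  A via A→d a: +{d}
  B via B→A: +{a,d}
  S via S→a: +{a}
  S via S→c A: +{c}
  S via S→d: +{d}
  S: {a,c,d}  A: {a,d}  B: {a,d}
pass 2: — fixpoint
  S: {a,c,d}  A: {a,d}  B: {a,d}

FOLLOW iteration:
initialize: $ ∈ FOLLOW(S)
pass 1:
  A→B S S: FOLLOW(B) ⊇ FIRST(S) = {a,c,d}; new: +{a,c,d}
  A→B S S: FOLLOW(S) ⊇ FIRST(S) = {a,c,d}; new: +{a,c,d}
  B→A: FOLLOW(A) ⊇ FOLLOW(B) ⊇ {a,c,d}; new: +{a,c,d}
  B→B b A: FOLLOW(B) ⊇ FIRST(b) = {b}; new: +{b}
  B→B b A: FOLLOW(A) ⊇ FOLLOW(B) ⊇ {a,b,c,d}; new: +{b}
  S→c A: FOLLOW(A) ⊇ FOLLOW(S) ⊇ {$,a,c,d}; new: +{$}
  S→c B: FOLLOW(B) ⊇ FOLLOW(S) ⊇ {$,a,c,d}; new: +{$}
  FOLLOW[S]={$,a,c,d}  FOLLOW[A]={$,a,b,c,d}  FOLLOW[B]={$,a,b,c,d}
pass 2:
  A→B S S: FOLLOW(S) ⊇ FOLLOW(A) ⊇ {$,a,b,c,d}; new: +{b}
  FOLLOW[S]={$,a,b,c,d}  FOLLOW[A]={$,a,b,c,d}  FOLLOW[B]={$,a,b,c,d}
pass 3: (stable)
  FOLLOW[S]={$,a,b,c,d}  FOLLOW[A]={$,a,b,c,d}  FOLLOW[B]={$,a,b,c,d}

FOLLOW(B) = ["$", "a", "b", "c", "d"]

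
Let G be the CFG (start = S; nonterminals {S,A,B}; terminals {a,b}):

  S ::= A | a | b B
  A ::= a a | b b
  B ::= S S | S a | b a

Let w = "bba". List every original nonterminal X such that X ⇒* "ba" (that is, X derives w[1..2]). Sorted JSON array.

Convert to CNF:
  S -> T0 T0 | T1 B | T1 T1 | a
  A -> T0 T0 | T1 T1
  B -> S S | S T0 | T1 T0
  T0 -> a
  T1 -> b

CYK fill (cells [i..j] with 1 ≤ i ≤ j ≤ 2 only):
  cell(1,1) b: {T1}  orig:{}
  cell(2,2) a: {S,T0}  orig:{S}
  cell(1,2) ba: {B}

Original NTs in T[1,2] deriving "ba": ["B"]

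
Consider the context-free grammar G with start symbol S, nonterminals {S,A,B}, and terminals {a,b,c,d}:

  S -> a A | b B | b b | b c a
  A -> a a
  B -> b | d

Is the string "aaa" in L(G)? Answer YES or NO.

Convert to CNF:
  S -> T0 A | T1 B | T1 T1 | T1 X3
  A -> T0 T0
  B -> b | d
  T0 -> a
  T1 -> b
  T2 -> c
  X3 -> T2 T0

CYK fill:
  cell(0,0) a: {T0}  orig:{}
  cell(1,1) a: {T0}  orig:{}
  cell(2,2) a: {T0}  orig:{}
  cell(0,1) aa: {A}
  cell(1,2) aa: {A}
  cell(0,2) aaa: {S}

S ∈ T[0,2] ⇒ YES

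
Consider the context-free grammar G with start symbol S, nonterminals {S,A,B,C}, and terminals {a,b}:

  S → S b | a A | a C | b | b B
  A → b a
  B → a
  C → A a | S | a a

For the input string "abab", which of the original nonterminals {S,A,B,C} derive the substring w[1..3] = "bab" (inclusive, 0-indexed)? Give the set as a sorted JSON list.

Convert to CNF:
  S -> S T0 | T0 B | T1 A | T1 C | b
  A -> T0 T1
  B -> a
  C -> A T1 | S T0 | T0 B | T1 A | T1 C | T1 T1 | b
  T0 -> b
  T1 -> a

Fill CYK table bottom-up — only the sub-triangle for w[1..3]:
  cell(1,1) b: {C,S,T0}  orig:{C,S}
  cell(2,2) a: {B,T1}  orig:{B}
  cell(3,3) b: {C,S,T0}  orig:{C,S}
  cell(1,2) ba: {A,C,S}
  cell(2,3) ab: {C,S}
  cell(1,3) bab: {C,S}

Original NTs in T[1,3] deriving "bab": ["C", "S"]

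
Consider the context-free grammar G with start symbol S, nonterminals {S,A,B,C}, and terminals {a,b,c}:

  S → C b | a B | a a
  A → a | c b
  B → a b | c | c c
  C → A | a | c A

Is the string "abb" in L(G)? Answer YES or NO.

CNF form of G:
  S -> C T1 | T2 B | T2 T2
  A -> T0 T1 | a
  B -> T0 T0 | T2 T1 | c
  C -> T0 A | T0 T1 | a
  T0 -> c
  T1 -> b
  T2 -> a

CYK fill:
  T[0,0] 'a' = {A,C,T2}  orig:{A,C}
  T[1,1] 'b' = {T1}  orig:{}
  T[2,2] 'b' = {T1}  orig:{}
  T[0,1] 'ab' = {B,S}
  T[1,2] 'bb' = ∅
  T[0,2] 'abb' = ∅

S ∉ T[0,2] ⇒ NO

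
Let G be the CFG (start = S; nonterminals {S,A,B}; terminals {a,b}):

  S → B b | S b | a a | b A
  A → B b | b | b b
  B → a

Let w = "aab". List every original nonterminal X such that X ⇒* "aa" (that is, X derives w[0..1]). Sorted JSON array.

CNF form of G:
  S -> B T0 | S T0 | T0 A | T1 T1
  A -> B T0 | T0 T0 | b
  B -> a
  T0 -> b
  T1 -> a

CYK fill (cells [i..j] with 0 ≤ i ≤ j ≤ 1 only):
  [0..0]={B,T1}  "a"  orig:{B}
  [1..1]={B,T1}  "a"  orig:{B}
  [0..1]={S}  "aa"

Original NTs in T[0,1] deriving "aa": ["S"]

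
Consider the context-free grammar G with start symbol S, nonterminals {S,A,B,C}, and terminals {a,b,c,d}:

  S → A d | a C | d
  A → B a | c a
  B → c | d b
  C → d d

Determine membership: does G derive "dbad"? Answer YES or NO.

Convert to CNF:
  S -> A T2 | T0 C | d
  A -> B T0 | T1 T0
  B -> T2 T3 | c
  C -> T2 T2
  T0 -> a
  T1 -> c
  T2 -> d
  T3 -> b

CYK table (by increasing span):
  [0..0]={S,T2}  "d"  orig:{S}
  [1..1]={T3}  "b"  orig:{}
  [2..2]={T0}  "a"  orig:{}
  [3..3]={S,T2}  "d"  orig:{S}
  [0..1]={B}  "db"
  [1..2]=∅  "ba"
  [2..3]=∅  "ad"
  [0..2]={A}  "dba"
  [1..3]=∅  "bad"
  [0..3]={S}  "dbad"

S ∈ T[0,3] ⇒ YES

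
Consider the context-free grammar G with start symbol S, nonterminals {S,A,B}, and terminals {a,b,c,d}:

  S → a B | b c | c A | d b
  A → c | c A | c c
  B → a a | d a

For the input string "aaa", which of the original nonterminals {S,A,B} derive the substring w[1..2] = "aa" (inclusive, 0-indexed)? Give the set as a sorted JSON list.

Convert to CNF:
  S -> T0 A | T1 B | T2 T3 | T3 T0
  A -> T0 A | T0 T0 | c
  B -> T1 T1 | T2 T1
  T0 -> c
  T1 -> a
  T2 -> d
  T3 -> b

Fill CYK table bottom-up (cells [i..j] with 1 ≤ i ≤ j ≤ 2 only):
  T[1,1] 'a' = {T1}  orig:{}
  T[2,2] 'a' = {T1}  orig:{}
  T[1,2] 'aa' = {B}

Original NTs in T[1,2] deriving "aa": ["B"]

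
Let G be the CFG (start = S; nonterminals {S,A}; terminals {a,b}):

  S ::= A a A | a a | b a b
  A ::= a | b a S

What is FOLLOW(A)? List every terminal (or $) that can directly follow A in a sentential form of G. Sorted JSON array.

FIRST iteration:
round 1:
  A via A→a: +{a}
  A via A→b a S: +{b}
  S via S→A a A: +{a,b}
  FIRST(S)={a,b}  FIRST(A)={a,b}
round 2: done
  FIRST(S)={a,b}  FIRST(A)={a,b}

Compute FOLLOW by fixpoint:
initialize: $ ∈ FOLLOW(S)
round 1:
  S→A a A: FOLLOW(A) ⊇ FIRST(a) = {a}; new: +{a}
  S→A a A: FOLLOW(A) ⊇ FOLLOW(S) ⊇ {$}; new: +{$}
  FOLLOW(S)={$}  FOLLOW(A)={$,a}
round 2:
  A→b a S: FOLLOW(S) ⊇ FOLLOW(A) ⊇ {$,a}; new: +{a}
  FOLLOW(S)={$,a}  FOLLOW(A)={$,a}
round 3: — fixpoint
  FOLLOW(S)={$,a}  FOLLOW(A)={$,a}

FOLLOW(A) = ["$", "a"]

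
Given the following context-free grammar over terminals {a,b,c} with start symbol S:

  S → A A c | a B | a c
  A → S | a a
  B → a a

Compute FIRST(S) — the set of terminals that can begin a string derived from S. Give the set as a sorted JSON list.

Compute FIRST by fixpoint:
round 1:
  A via A→a a: +{a}
  B via B→a a: +{a}
  S via S→A A c: +{a}
  FIRST(S)={a}  FIRST(A)={a}  FIRST(B)={a}
round 2: (no change)
  FIRST(S)={a}  FIRST(A)={a}  FIRST(B)={a}

FIRST(S) = ["a"]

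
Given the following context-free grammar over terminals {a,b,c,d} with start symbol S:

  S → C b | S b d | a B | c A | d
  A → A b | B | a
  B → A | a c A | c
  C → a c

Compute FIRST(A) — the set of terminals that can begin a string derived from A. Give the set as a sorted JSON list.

FIRST sets, iterate to fixpoint:
[1]
  A via A→a: +{a}
  B via B→A: +{a}
  B via B→c: +{c}
  C via C→a c: +{a}
  S via S→C b: +{a}
  S via S→c A: +{c}
  S via S→d: +{d}
  FIRST[S]={a,c,d}  FIRST[A]={a}  FIRST[B]={a,c}  FIRST[C]={a}
[2]
  A via A→B: +{c}
  FIRST[S]={a,c,d}  FIRST[A]={a,c}  FIRST[B]={a,c}  FIRST[C]={a}
[3] done
  FIRST[S]={a,c,d}  FIRST[A]={a,c}  FIRST[B]={a,c}  FIRST[C]={a}

FIRST(A) = ["a", "c"]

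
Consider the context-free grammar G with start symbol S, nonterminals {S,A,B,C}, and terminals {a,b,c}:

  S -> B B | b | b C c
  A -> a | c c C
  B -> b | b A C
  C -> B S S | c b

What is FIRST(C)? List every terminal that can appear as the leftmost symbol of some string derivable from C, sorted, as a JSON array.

FIRST sets, iterate to fixpoint:
[1]
  A via A→a: +{a}
  A via A→c c C: +{c}
  B via B→b: +{b}
  C via C→B S S: +{b}
  C via C→c b: +{c}
  S via S→B B: +{b}
  FIRST[S]={b}  FIRST[A]={a,c}  FIRST[B]={b}  FIRST[C]={b,c}
[2] — fixpoint
  FIRST[S]={b}  FIRST[A]={a,c}  FIRST[B]={b}  FIRST[C]={b,c}

FIRST(C) = ["b", "c"]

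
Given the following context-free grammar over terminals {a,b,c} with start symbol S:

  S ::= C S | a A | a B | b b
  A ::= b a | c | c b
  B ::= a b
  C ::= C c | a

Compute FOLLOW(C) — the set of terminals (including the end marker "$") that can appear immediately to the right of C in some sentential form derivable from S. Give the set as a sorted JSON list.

FIRST iteration:
iter 1:
  A via A→b a: +{b}
  A via A→c: +{c}
  B via B→a b: +{a}
  C via C→a: +{a}
  S via S→C S: +{a}
  S via S→b b: +{b}
  FIRST[S]={a,b}  FIRST[A]={b,c}  FIRST[B]={a}  FIRST[C]={a}
iter 2: (stable)
  FIRST[S]={a,b}  FIRST[A]={b,c}  FIRST[B]={a}  FIRST[C]={a}

FOLLOW iteration:
initialize: $ ∈ FOLLOW(S)
[1]
  C→C c: FOLLOW(C) ⊇ FIRST(c) = {c}; new: +{c}
  S→C S: FOLLOW(C) ⊇ FIRST(S) = {a,b}; new: +{a,b}
  S→a A: FOLLOW(A) ⊇ FOLLOW(S) ⊇ {$}; new: +{$}
  S→a B: FOLLOW(B) ⊇ FOLLOW(S) ⊇ {$}; new: +{$}
  FOLLOW(S)={$}  FOLLOW(A)={$}  FOLLOW(B)={$}  FOLLOW(C)={a,b,c}
[2] — fixpoint
  FOLLOW(S)={$}  FOLLOW(A)={$}  FOLLOW(B)={$}  FOLLOW(C)={a,b,c}

FOLLOW(C) = ["a", "b", "c"]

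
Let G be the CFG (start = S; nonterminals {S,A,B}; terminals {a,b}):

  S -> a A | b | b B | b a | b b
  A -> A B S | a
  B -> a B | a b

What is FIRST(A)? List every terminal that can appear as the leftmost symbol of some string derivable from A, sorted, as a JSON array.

FIRST iteration:
round 1:
  A via A→a: +{a}
  B via B→a B: +{a}
  S via S→a A: +{a}
  S via S→b: +{b}
  S: {a,b}  A: {a}  B: {a}
round 2: done
  S: {a,b}  A: {a}  B: {a}

FIRST(A) = ["a"]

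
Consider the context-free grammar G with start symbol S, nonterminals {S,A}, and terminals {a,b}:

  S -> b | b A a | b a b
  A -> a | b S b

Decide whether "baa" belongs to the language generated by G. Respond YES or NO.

Convert to CNF:
  S -> T0 X3 | T0 X4 | b
  A -> T0 X2 | a
  T0 -> b
  T1 -> a
  X2 -> S T0
  X3 -> A T1
  X4 -> T1 T0

CYK fill:
  cell(0,0) b: {S,T0}  orig:{S}
  cell(1,1) a: {A,T1}  orig:{A}
  cell(2,2) a: {A,T1}  orig:{A}
  cell(0,1) ba: ∅
  cell(1,2) aa: {X3}  orig:{}
  cell(0,2) baa: {S}

S ∈ T[0,2] ⇒ YES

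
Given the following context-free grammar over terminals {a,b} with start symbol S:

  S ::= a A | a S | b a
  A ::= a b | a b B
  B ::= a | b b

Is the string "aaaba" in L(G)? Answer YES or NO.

CNF form of G:
  S -> T0 A | T0 S | T1 T0
  A -> T0 T1 | T0 X2
  B -> T1 T1 | a
  T0 -> a
  T1 -> b
  X2 -> T1 B

CYK fill:
  T[0,0] 'a' = {B,T0}  orig:{B}
  T[1,1] 'a' = {B,T0}  orig:{B}
  T[2,2] 'a' = {B,T0}  orig:{B}
  T[3,3] 'b' = {T1}  orig:{}
  T[4,4] 'a' = {B,T0}  orig:{B}
  T[0,1] 'aa' = ∅
  T[1,2] 'aa' = ∅
  T[2,3] 'ab' = {A}
  T[3,4] 'ba' = {S,X2}  orig:{S}
  T[0,2] 'aaa' = ∅
  T[1,3] 'aab' = {S}
  T[2,4] 'aba' = {A,S}
  T[0,3] 'aaab' = {S}
  T[1,4] 'aaba' = {S}
  T[0,4] 'aaaba' = {S}

S ∈ T[0,4] ⇒ YES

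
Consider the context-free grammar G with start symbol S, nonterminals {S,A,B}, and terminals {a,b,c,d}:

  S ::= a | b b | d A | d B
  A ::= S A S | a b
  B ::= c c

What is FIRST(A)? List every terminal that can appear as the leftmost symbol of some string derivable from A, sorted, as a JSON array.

FIRST iteration:
iter 1:
  A via A→a b: +{a}
  B via B→c c: +{c}
  S via S→a: +{a}
  S via S→b b: +{b}
  S via S→d A: +{d}
  FIRST(S)={a,b,d}  FIRST(A)={a}  FIRST(B)={c}
iter 2:
  A via A→S A S: +{b,d}
  FIRST(S)={a,b,d}  FIRST(A)={a,b,d}  FIRST(B)={c}
iter 3: (stable)
  FIRST(S)={a,b,d}  FIRST(A)={a,b,d}  FIRST(B)={c}

FIRST(A) = ["a", "b", "d"]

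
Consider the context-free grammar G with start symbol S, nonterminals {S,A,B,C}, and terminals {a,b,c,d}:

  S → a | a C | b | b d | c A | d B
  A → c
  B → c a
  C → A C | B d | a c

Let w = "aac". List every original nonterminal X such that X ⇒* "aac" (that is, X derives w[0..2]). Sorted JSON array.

Convert to CNF:
  S -> T0 A | T1 C | T2 B | T3 T2 | a | b
  A -> c
  B -> T0 T1
  C -> A C | B T2 | T1 T0
  T0 -> c
  T1 -> a
  T2 -> d
  T3 -> b

Fill CYK table bottom-up, restricted to cells inside w[0..2]:
  T[0,0] 'a' = {S,T1}  orig:{S}
  T[1,1] 'a' = {S,T1}  orig:{S}
  T[2,2] 'c' = {A,T0}  orig:{A}
  T[0,1] 'aa' = ∅
  T[1,2] 'ac' = {C}
  T[0,2] 'aac' = {S}

Original NTs in T[0,2] deriving "aac": ["S"]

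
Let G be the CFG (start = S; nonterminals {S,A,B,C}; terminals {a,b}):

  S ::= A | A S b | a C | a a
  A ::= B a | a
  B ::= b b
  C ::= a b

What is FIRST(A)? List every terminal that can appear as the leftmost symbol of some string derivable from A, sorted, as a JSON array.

FIRST sets, iterate to fixpoint:
round 1:
  A via A→a: +{a}
  B via B→b b: +{b}
  C via C→a b: +{a}
  S via S→A: +{a}
  FIRST[S]={a}  FIRST[A]={a}  FIRST[B]={b}  FIRST[C]={a}
round 2:
  A via A→B a: +{b}
  S via S→A: +{b}
  FIRST[S]={a,b}  FIRST[A]={a,b}  FIRST[B]={b}  FIRST[C]={a}
round 3: (no change)
  FIRST[S]={a,b}  FIRST[A]={a,b}  FIRST[B]={b}  FIRST[C]={a}

FIRST(A) = ["a", "b"]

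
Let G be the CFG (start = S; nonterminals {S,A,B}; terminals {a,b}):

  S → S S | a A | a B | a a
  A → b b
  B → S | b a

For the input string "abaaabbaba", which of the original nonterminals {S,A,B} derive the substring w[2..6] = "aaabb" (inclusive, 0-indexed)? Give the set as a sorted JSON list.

CNF form of G:
  S -> S S | T1 A | T1 B | T1 T1
  A -> T0 T0
  B -> S S | T0 T1 | T1 A | T1 B | T1 T1
  T0 -> b
  T1 -> a

CYK fill, restricted to cells inside w[2..6]:
  [2..2]={T1}  "a"  orig:{}
  [3..3]={T1}  "a"  orig:{}
  [4..4]={T1}  "a"  orig:{}
  [5..5]={T0}  "b"  orig:{}
  [6..6]={T0}  "b"  orig:{}
  [2..3]={B,S}  "aa"
  [3..4]={B,S}  "aa"
  [4..5]=∅  "ab"
  [5..6]={A}  "bb"
  [2..4]={B,S}  "aaa"
  [3..5]=∅  "aab"
  [4..6]={B,S}  "abb"
  [2..5]=∅  "aaab"
  [3..6]={B,S}  "aabb"
  [2..6]={B,S}  "aaabb"

Original NTs in T[2,6] deriving "aaabb": ["B", "S"]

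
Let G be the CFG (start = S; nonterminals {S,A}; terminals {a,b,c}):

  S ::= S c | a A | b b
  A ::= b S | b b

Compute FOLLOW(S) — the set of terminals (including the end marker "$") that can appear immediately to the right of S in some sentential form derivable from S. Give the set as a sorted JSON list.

FIRST sets, iterate to fixpoint:
round 1:
  A via A→b S: +{b}
  S via S→a A: +{a}
  S via S→b b: +{b}
  FIRST[S]={a,b}  FIRST[A]={b}
round 2: (no change)
  FIRST[S]={a,b}  FIRST[A]={b}

FOLLOW iteration:
FOLLOW(S) := {$}
iter 1:
  S→S c: FOLLOW(S) ⊇ FIRST(c) = {c}; new: +{c}
  S→a A: FOLLOW(A) ⊇ FOLLOW(S) ⊇ {$,c}; new: +{$,c}
  S: {$,c}  A: {$,c}
iter 2: (no change)
  S: {$,c}  A: {$,c}

FOLLOW(S) = ["$", "c"]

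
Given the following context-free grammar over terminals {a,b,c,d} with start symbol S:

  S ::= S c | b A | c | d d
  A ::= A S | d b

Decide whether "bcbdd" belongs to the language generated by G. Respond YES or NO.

Convert to CNF:
  S -> S T2 | T0 T0 | T1 A | c
  A -> A S | T0 T1
  T0 -> d
  T1 -> b
  T2 -> c

Fill CYK table bottom-up:
  cell(0,0) b: {T1}  orig:{}
  cell(1,1) c: {S,T2}  orig:{S}
  cell(2,2) b: {T1}  orig:{}
  cell(3,3) d: {T0}  orig:{}
  cell(4,4) d: {T0}  orig:{}
  cell(0,1) bc: ∅
  cell(1,2) cb: ∅
  cell(2,3) bd: ∅
  cell(3,4) dd: {S}
  cell(0,2) bcb: ∅
  cell(1,3) cbd: ∅
  cell(2,4) bdd: ∅
  cell(0,3) bcbd: ∅
  cell(1,4) cbdd: ∅
  cell(0,4) bcbdd: ∅

S ∉ T[0,4] ⇒ NO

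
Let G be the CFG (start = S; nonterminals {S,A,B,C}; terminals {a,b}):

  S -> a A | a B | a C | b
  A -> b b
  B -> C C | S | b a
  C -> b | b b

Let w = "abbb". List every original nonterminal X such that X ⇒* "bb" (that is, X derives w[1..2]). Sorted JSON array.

Convert to CNF:
  S -> T1 A | T1 B | T1 C | b
  A -> T0 T0
  B -> C C | T0 T1 | T1 A | T1 B | T1 C | b
  C -> T0 T0 | b
  T0 -> b
  T1 -> a

CYK fill — only the sub-triangle for w[1..2]:
  T[1,1] 'b' = {B,C,S,T0}  orig:{B,C,S}
  T[2,2] 'b' = {B,C,S,T0}  orig:{B,C,S}
  T[1,2] 'bb' = {A,B,C}

Original NTs in T[1,2] deriving "bb": ["A", "B", "C"]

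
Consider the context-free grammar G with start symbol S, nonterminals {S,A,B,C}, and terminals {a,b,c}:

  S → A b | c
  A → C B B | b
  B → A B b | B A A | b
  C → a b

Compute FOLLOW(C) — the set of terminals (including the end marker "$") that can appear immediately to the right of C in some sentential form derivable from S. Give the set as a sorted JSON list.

FIRST sets, iterate to fixpoint:
iter 1:
  A via A→b: +{b}
  B via B→A B b: +{b}
  C via C→a b: +{a}
  S via S→A b: +{b}
  S via S→c: +{c}
  S: {b,c}  A: {b}  B: {b}  C: {a}
iter 2:
  A via A→C B B: +{a}
  B via B→A B b: +{a}
  S via S→A b: +{a}
  S: {a,b,c}  A: {a,b}  B: {a,b}  C: {a}
iter 3: (no change)
  S: {a,b,c}  A: {a,b}  B: {a,b}  C: {a}

FOLLOW iteration:
FOLLOW(S) := {$}
iter 1:
  A→C B B: FOLLOW(C) ⊇ FIRST(B) = {a,b}; new: +{a,b}
  A→C B B: FOLLOW(B) ⊇ FIRST(B) = {a,b}; new: +{a,b}
  B→A B b: FOLLOW(A) ⊇ FIRST(B) = {a,b}; new: +{a,b}
  FOLLOW(S)={$}  FOLLOW(A)={a,b}  FOLLOW(B)={a,b}  FOLLOW(C)={a,b}
iter 2: — fixpoint
  FOLLOW(S)={$}  FOLLOW(A)={a,b}  FOLLOW(B)={a,b}  FOLLOW(C)={a,b}

FOLLOW(C) = ["a", "b"]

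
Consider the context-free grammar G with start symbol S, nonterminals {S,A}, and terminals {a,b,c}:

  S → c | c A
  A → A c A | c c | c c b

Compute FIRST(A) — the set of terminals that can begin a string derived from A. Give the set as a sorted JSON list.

FIRST sets, iterate to fixpoint:
iter 1:
  A via A→c c: +{c}
  S via S→c: +{c}
  FIRST[S]={c}  FIRST[A]={c}
iter 2: done
  FIRST[S]={c}  FIRST[A]={c}

FIRST(A) = ["c"]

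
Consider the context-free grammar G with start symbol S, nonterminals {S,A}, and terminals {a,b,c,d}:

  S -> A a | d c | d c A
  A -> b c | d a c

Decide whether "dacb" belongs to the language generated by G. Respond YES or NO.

Convert to CNF:
  S -> A T3 | T2 T1 | T2 X5
  A -> T0 T1 | T2 X4
  T0 -> b
  T1 -> c
  T2 -> d
  T3 -> a
  X4 -> T3 T1
  X5 -> T1 A

CYK table (by increasing span):
  [0..0]={T2}  "d"  orig:{}
  [1..1]={T3}  "a"  orig:{}
  [2..2]={T1}  "c"  orig:{}
  [3..3]={T0}  "b"  orig:{}
  [0..1]=∅  "da"
  [1..2]={X4}  "ac"  orig:{}
  [2..3]=∅  "cb"
  [0..2]={A}  "dac"
  [1..3]=∅  "acb"
  [0..3]=∅  "dacb"

S ∉ T[0,3] ⇒ NO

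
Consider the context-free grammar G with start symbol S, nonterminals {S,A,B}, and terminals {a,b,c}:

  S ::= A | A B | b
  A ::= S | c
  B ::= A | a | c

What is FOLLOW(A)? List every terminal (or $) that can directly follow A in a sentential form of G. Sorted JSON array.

Compute FIRST by fixpoint:
iter 1:
  A via A→c: +{c}
  B via B→A: +{c}
  B via B→a: +{a}
  S via S→A: +{c}
  S via S→b: +{b}
  S: {b,c}  A: {c}  B: {a,c}
iter 2:
  A via A→S: +{b}
  B via B→A: +{b}
  S: {b,c}  A: {b,c}  B: {a,b,c}
iter 3: — fixpoint
  S: {b,c}  A: {b,c}  B: {a,b,c}

Compute FOLLOW by fixpoint:
initialize: $ ∈ FOLLOW(S)
iter 1:
  S→A: FOLLOW(A) ⊇ FOLLOW(S) ⊇ {$}; new: +{$}
  S→A B: FOLLOW(A) ⊇ FIRST(B) = {a,b,c}; new: +{a,b,c}
  S→A B: FOLLOW(B) ⊇ FOLLOW(S) ⊇ {$}; new: +{$}
  FOLLOW[S]={$}  FOLLOW[A]={$,a,b,c}  FOLLOW[B]={$}
iter 2:
  A→S: FOLLOW(S) ⊇ FOLLOW(A) ⊇ {$,a,b,c}; new: +{a,b,c}
  S→A B: FOLLOW(B) ⊇ FOLLOW(S) ⊇ {$,a,b,c}; new: +{a,b,c}
  FOLLOW[S]={$,a,b,c}  FOLLOW[A]={$,a,b,c}  FOLLOW[B]={$,a,b,c}
iter 3: done
  FOLLOW[S]={$,a,b,c}  FOLLOW[A]={$,a,b,c}  FOLLOW[B]={$,a,b,c}

FOLLOW(A) = ["$", "a", "b", "c"]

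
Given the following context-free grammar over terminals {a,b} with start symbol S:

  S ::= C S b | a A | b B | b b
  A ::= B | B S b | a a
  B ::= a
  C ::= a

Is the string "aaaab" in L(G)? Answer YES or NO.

CNF form of G:
  S -> C X3 | T0 B | T0 T0 | T1 A
  A -> B X2 | T1 T1 | a
  B -> a
  C -> a
  T0 -> b
  T1 -> a
  X2 -> S T0
  X3 -> S T0

CYK fill:
  [0..0]={A,B,C,T1}  "a"  orig:{A,B,C}
  [1..1]={A,B,C,T1}  "a"  orig:{A,B,C}
  [2..2]={A,B,C,T1}  "a"  orig:{A,B,C}
  [3..3]={A,B,C,T1}  "a"  orig:{A,B,C}
  [4..4]={T0}  "b"  orig:{}
  [0..1]={A,S}  "aa"
  [1..2]={A,S}  "aa"
  [2..3]={A,S}  "aa"
  [3..4]=∅  "ab"
  [0..2]={S}  "aaa"
  [1..3]={S}  "aaa"
  [2..4]={X2,X3}  "aab"  orig:{}
  [0..3]=∅  "aaaa"
  [1..4]={A,S,X2,X3}  "aaab"  orig:{A,S}
  [0..4]={A,S}  "aaaab"

S ∈ T[0,4] ⇒ YES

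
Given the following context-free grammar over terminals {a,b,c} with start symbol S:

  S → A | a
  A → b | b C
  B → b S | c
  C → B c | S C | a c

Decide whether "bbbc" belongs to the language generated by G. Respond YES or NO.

Convert to CNF:
  S -> T0 C | a | b
  A -> T0 C | b
  B -> T0 S | c
  C -> B T1 | S C | T2 T1
  T0 -> b
  T1 -> c
  T2 -> a

CYK table (by increasing span):
  T[0,0] 'b' = {A,S,T0}  orig:{A,S}
  T[1,1] 'b' = {A,S,T0}  orig:{A,S}
  T[2,2] 'b' = {A,S,T0}  orig:{A,S}
  T[3,3] 'c' = {B,T1}  orig:{B}
  T[0,1] 'bb' = {B}
  T[1,2] 'bb' = {B}
  T[2,3] 'bc' = ∅
  T[0,2] 'bbb' = ∅
  T[1,3] 'bbc' = {C}
  T[0,3] 'bbbc' = {A,C,S}

S ∈ T[0,3] ⇒ YES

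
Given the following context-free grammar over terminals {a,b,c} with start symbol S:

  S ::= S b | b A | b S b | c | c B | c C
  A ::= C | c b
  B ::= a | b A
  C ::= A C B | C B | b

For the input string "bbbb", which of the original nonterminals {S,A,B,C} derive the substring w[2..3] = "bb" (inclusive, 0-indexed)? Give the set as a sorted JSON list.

Convert to CNF:
  S -> S T1 | T0 B | T0 C | T1 A | T1 X4 | c
  A -> A X2 | C B | T0 T1 | b
  B -> T1 A | a
  C -> A X3 | C B | b
  T0 -> c
  T1 -> b
  X2 -> C B
  X3 -> C B
  X4 -> S T1

CYK fill (cells [i..j] with 2 ≤ i ≤ j ≤ 3 only):
  T[2,2] 'b' = {A,C,T1}  orig:{A,C}
  T[3,3] 'b' = {A,C,T1}  orig:{A,C}
  T[2,3] 'bb' = {B,S}

Original NTs in T[2,3] deriving "bb": ["B", "S"]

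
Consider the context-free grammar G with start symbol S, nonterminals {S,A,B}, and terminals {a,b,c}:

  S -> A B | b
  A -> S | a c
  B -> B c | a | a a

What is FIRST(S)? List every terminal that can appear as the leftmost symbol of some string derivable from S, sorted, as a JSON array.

Compute FIRST by fixpoint:
iter 1:
  A via A→a c: +{a}
  B via B→a: +{a}
  S via S→A B: +{a}
  S via S→b: +{b}
  FIRST(S)={a,b}  FIRST(A)={a}  FIRST(B)={a}
iter 2:
  A via A→S: +{b}
  FIRST(S)={a,b}  FIRST(A)={a,b}  FIRST(B)={a}
iter 3: (stable)
  FIRST(S)={a,b}  FIRST(A)={a,b}  FIRST(B)={a}

FIRST(S) = ["a", "b"]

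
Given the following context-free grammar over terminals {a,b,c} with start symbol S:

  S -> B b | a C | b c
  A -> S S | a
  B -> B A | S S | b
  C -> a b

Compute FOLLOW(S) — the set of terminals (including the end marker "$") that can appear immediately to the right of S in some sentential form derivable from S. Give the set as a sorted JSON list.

Compute FIRST by fixpoint:
round 1:
  A via A→a: +{a}
  B via B→b: +{b}
  C via C→a b: +{a}
  S via S→B b: +{b}
  S via S→a C: +{a}
  S: {a,b}  A: {a}  B: {b}  C: {a}
round 2:
  A via A→S S: +{b}
  B via B→S S: +{a}
  S: {a,b}  A: {a,b}  B: {a,b}  C: {a}
round 3: — fixpoint
  S: {a,b}  A: {a,b}  B: {a,b}  C: {a}

FOLLOW iteration:
initialize: $ ∈ FOLLOW(S)
round 1:
  A→S S: FOLLOW(S) ⊇ FIRST(S) = {a,b}; new: +{a,b}
  B→B A: FOLLOW(B) ⊇ FIRST(A) = {a,b}; new: +{a,b}
  B→B A: FOLLOW(A) ⊇ FOLLOW(B) ⊇ {a,b}; new: +{a,b}
  S→a C: FOLLOW(C) ⊇ FOLLOW(S) ⊇ {$,a,b}; new: +{$,a,b}
  S: {$,a,b}  A: {a,b}  B: {a,b}  C: {$,a,b}
round 2: (no change)
  S: {$,a,b}  A: {a,b}  B: {a,b}  C: {$,a,b}

FOLLOW(S) = ["$", "a", "b"]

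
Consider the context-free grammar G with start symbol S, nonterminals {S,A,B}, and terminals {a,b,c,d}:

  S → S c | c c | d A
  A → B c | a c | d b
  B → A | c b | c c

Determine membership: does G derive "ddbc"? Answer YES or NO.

CNF form of G:
  S -> S T0 | T0 T0 | T2 A
  A -> B T0 | T1 T0 | T2 T3
  B -> B T0 | T0 T0 | T0 T3 | T1 T0 | T2 T3
  T0 -> c
  T1 -> a
  T2 -> d
  T3 -> b

CYK table (by increasing span):
  [0..0]={T2}  "d"  orig:{}
  [1..1]={T2}  "d"  orig:{}
  [2..2]={T3}  "b"  orig:{}
  [3..3]={T0}  "c"  orig:{}
  [0..1]=∅  "dd"
  [1..2]={A,B}  "db"
  [2..3]=∅  "bc"
  [0..2]={S}  "ddb"
  [1..3]={A,B}  "dbc"
  [0..3]={S}  "ddbc"

S ∈ T[0,3] ⇒ YES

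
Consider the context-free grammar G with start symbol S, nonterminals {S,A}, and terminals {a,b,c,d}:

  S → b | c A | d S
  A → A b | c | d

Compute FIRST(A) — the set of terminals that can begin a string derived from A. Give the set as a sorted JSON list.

FIRST iteration:
iter 1:
  A via A→c: +{c}
  A via A→d: +{d}
  S via S→b: +{b}
  S via S→c A: +{c}
  S via S→d S: +{d}
  FIRST(S)={b,c,d}  FIRST(A)={c,d}
iter 2: — fixpoint
  FIRST(S)={b,c,d}  FIRST(A)={c,d}

FIRST(A) = ["c", "d"]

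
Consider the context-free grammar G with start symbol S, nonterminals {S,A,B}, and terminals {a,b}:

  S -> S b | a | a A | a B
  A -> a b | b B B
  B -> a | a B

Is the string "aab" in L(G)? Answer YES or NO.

Convert to CNF:
  S -> S T1 | T0 A | T0 B | a
  A -> T0 T1 | T1 X2
  B -> T0 B | a
  T0 -> a
  T1 -> b
  X2 -> B B

CYK fill:
  T[0,0] 'a' = {B,S,T0}  orig:{B,S}
  T[1,1] 'a' = {B,S,T0}  orig:{B,S}
  T[2,2] 'b' = {T1}  orig:{}
  T[0,1] 'aa' = {B,S,X2}  orig:{B,S}
  T[1,2] 'ab' = {A,S}
  T[0,2] 'aab' = {S}

S ∈ T[0,2] ⇒ YES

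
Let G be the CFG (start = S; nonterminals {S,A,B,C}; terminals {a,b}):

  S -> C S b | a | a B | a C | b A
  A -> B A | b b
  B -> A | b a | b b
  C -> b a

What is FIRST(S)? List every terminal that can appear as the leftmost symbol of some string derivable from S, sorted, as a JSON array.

FIRST iteration:
[1]
  A via A→b b: +{b}
  B via B→A: +{b}
  C via C→b a: +{b}
  S via S→C S b: +{b}
  S via S→a: +{a}
  S: {a,b}  A: {b}  B: {b}  C: {b}
[2] (no change)
  S: {a,b}  A: {b}  B: {b}  C: {b}

FIRST(S) = ["a", "b"]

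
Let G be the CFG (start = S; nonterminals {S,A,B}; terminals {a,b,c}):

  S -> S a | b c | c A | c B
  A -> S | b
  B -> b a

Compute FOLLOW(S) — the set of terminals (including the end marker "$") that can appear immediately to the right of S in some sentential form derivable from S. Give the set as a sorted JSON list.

FIRST sets, iterate to fixpoint:
[1]
  A via A→b: +{b}
  B via B→b a: +{b}
  S via S→b c: +{b}
  S via S→c A: +{c}
  S: {b,c}  A: {b}  B: {b}
[2]
  A via A→S: +{c}
  S: {b,c}  A: {b,c}  B: {b}
[3] — fixpoint
  S: {b,c}  A: {b,c}  B: {b}

Compute FOLLOW by fixpoint:
seed FOLLOW(S) with $
iter 1:
  S→S a: FOLLOW(S) ⊇ FIRST(a) = {a}; new: +{a}
  S→c A: FOLLOW(A) ⊇ FOLLOW(S) ⊇ {$,a}; new: +{$,a}
  S→c B: FOLLOW(B) ⊇ FOLLOW(S) ⊇ {$,a}; new: +{$,a}
  S: {$,a}  A: {$,a}  B: {$,a}
iter 2: (stable)
  S: {$,a}  A: {$,a}  B: {$,a}

FOLLOW(S) = ["$", "a"]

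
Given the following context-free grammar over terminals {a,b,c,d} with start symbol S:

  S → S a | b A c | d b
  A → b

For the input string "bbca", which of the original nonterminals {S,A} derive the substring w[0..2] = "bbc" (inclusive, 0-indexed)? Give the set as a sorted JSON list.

CNF form of G:
  S -> S T0 | T1 X4 | T3 T1
  A -> b
  T0 -> a
  T1 -> b
  T2 -> c
  T3 -> d
  X4 -> A T2

CYK fill (cells [i..j] with 0 ≤ i ≤ j ≤ 2 only):
  [0..0]={A,T1}  "b"  orig:{A}
  [1..1]={A,T1}  "b"  orig:{A}
  [2..2]={T2}  "c"  orig:{}
  [0..1]=∅  "bb"
  [1..2]={X4}  "bc"  orig:{}
  [0..2]={S}  "bbc"

Original NTs in T[0,2] deriving "bbc": ["S"]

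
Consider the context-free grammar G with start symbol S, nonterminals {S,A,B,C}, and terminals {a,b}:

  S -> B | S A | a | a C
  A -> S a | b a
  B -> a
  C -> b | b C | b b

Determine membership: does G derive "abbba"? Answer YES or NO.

Convert to CNF:
  S -> S A | T0 C | a
  A -> S T0 | T1 T0
  B -> a
  C -> T1 C | T1 T1 | b
  T0 -> a
  T1 -> b

CYK fill:
  [0..0]={B,S,T0}  "a"  orig:{B,S}
  [1..1]={C,T1}  "b"  orig:{C}
  [2..2]={C,T1}  "b"  orig:{C}
  [3..3]={C,T1}  "b"  orig:{C}
  [4..4]={B,S,T0}  "a"  orig:{B,S}
  [0..1]={S}  "ab"
  [1..2]={C}  "bb"
  [2..3]={C}  "bb"
  [3..4]={A}  "ba"
  [0..2]={S}  "abb"
  [1..3]={C}  "bbb"
  [2..4]=∅  "bba"
  [0..3]={S}  "abbb"
  [1..4]=∅  "bbba"
  [0..4]={A,S}  "abbba"

S ∈ T[0,4] ⇒ YES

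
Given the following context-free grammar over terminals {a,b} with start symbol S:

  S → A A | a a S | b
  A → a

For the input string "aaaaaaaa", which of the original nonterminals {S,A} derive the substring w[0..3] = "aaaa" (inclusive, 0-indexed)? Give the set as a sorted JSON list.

CNF form of G:
  S -> A A | T0 X1 | b
  A -> a
  T0 -> a
  X1 -> T0 S

Fill CYK table bottom-up, restricted to cells inside w[0..3]:
  T[0,0] 'a' = {A,T0}  orig:{A}
  T[1,1] 'a' = {A,T0}  orig:{A}
  T[2,2] 'a' = {A,T0}  orig:{A}
  T[3,3] 'a' = {A,T0}  orig:{A}
  T[0,1] 'aa' = {S}
  T[1,2] 'aa' = {S}
  T[2,3] 'aa' = {S}
  T[0,2] 'aaa' = {X1}  orig:{}
  T[1,3] 'aaa' = {X1}  orig:{}
  T[0,3] 'aaaa' = {S}

Original NTs in T[0,3] deriving "aaaa": ["S"]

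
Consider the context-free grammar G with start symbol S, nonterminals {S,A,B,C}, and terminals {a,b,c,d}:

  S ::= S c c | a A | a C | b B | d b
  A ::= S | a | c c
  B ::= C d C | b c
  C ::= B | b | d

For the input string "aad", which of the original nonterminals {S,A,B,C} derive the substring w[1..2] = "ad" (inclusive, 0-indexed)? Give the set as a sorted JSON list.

CNF form of G:
  S -> S X7 | T1 A | T1 C | T2 B | T3 T2
  A -> S X4 | T0 T0 | T1 A | T1 C | T2 B | T3 T2 | a
  B -> C X5 | T2 T0
  C -> C X6 | T2 T0 | b | d
  T0 -> c
  T1 -> a
  T2 -> b
  T3 -> d
  X4 -> T0 T0
  X5 -> T3 C
  X6 -> T3 C
  X7 -> T0 T0

Fill CYK table bottom-up, restricted to cells inside w[1..2]:
  cell(1,1) a: {A,T1}  orig:{A}
  cell(2,2) d: {C,T3}  orig:{C}
  cell(1,2) ad: {A,S}

Original NTs in T[1,2] deriving "ad": ["A", "S"]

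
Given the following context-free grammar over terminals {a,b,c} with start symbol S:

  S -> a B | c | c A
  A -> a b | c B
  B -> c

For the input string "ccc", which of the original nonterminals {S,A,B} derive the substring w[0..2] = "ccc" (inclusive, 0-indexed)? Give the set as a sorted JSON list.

Convert to CNF:
  S -> T0 B | T2 A | c
  A -> T0 T1 | T2 B
  B -> c
  T0 -> a
  T1 -> b
  T2 -> c

CYK table (by increasing span) (cells [i..j] with 0 ≤ i ≤ j ≤ 2 only):
  T[0,0] 'c' = {B,S,T2}  orig:{B,S}
  T[1,1] 'c' = {B,S,T2}  orig:{B,S}
  T[2,2] 'c' = {B,S,T2}  orig:{B,S}
  T[0,1] 'cc' = {A}
  T[1,2] 'cc' = {A}
  T[0,2] 'ccc' = {S}

Original NTs in T[0,2] deriving "ccc": ["S"]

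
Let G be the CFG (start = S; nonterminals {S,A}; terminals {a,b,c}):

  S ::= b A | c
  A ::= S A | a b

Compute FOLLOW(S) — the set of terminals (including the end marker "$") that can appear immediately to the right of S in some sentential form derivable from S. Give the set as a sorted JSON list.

Compute FIRST by fixpoint:
pass 1:
  A via A→a b: +{a}
  S via S→b A: +{b}
  S via S→c: +{c}
  FIRST[S]={b,c}  FIRST[A]={a}
pass 2:
  A via A→S A: +{b,c}
  FIRST[S]={b,c}  FIRST[A]={a,b,c}
pass 3: (no change)
  FIRST[S]={b,c}  FIRST[A]={a,b,c}

FOLLOW sets:
initialize: $ ∈ FOLLOW(S)
[1]
  A→S A: FOLLOW(S) ⊇ FIRST(A) = {a,b,c}; new: +{a,b,c}
  S→b A: FOLLOW(A) ⊇ FOLLOW(S) ⊇ {$,a,b,c}; new: +{$,a,b,c}
  FOLLOW[S]={$,a,b,c}  FOLLOW[A]={$,a,b,c}
[2] (stable)
  FOLLOW[S]={$,a,b,c}  FOLLOW[A]={$,a,b,c}

FOLLOW(S) = ["$", "a", "b", "c"]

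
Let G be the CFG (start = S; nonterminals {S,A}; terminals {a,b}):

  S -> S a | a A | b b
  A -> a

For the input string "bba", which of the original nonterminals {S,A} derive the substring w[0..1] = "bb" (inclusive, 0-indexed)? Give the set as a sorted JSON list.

CNF form of G:
  S -> S T0 | T0 A | T1 T1
  A -> a
  T0 -> a
  T1 -> b

CYK table (by increasing span), restricted to cells inside w[0..1]:
  T[0,0] 'b' = {T1}  orig:{}
  T[1,1] 'b' = {T1}  orig:{}
  T[0,1] 'bb' = {S}

Original NTs in T[0,1] deriving "bb": ["S"]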